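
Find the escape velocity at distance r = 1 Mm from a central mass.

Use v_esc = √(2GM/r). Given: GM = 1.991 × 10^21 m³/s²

Convert to SI: r = 1 Mm = 1e+06 m.
Escape velocity comes from setting total energy to zero: ½v² − GM/r = 0 ⇒ v_esc = √(2GM / r).
v_esc = √(2 · 1.991e+21 / 1e+06) m/s ≈ 6.31e+07 m/s = 6.31e+04 km/s.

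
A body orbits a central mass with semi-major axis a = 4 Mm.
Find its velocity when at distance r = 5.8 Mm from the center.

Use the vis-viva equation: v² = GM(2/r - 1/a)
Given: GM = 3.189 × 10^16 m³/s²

Convert to SI: a = 4 Mm = 4e+06 m; r = 5.8 Mm = 5.8e+06 m.
Vis-viva: v = √(GM · (2/r − 1/a)).
2/r − 1/a = 2/5.8e+06 − 1/4e+06 = 9.48276e-08 m⁻¹.
v = √(3.189e+16 · 9.48276e-08) m/s ≈ 5.499e+04 m/s = 54.99 km/s.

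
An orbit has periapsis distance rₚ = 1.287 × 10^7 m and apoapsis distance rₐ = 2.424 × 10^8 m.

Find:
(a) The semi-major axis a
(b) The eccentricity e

(a) a = (rₚ + rₐ) / 2 = (1.287e+07 + 2.424e+08) / 2 ≈ 1.276e+08 m = 1.276 × 10^8 m.
(b) e = (rₐ − rₚ) / (rₐ + rₚ) = (2.424e+08 − 1.287e+07) / (2.424e+08 + 1.287e+07) ≈ 0.8992.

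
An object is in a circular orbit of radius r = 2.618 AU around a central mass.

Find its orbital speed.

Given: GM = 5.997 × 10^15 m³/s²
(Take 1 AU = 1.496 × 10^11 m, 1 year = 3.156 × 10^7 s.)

Convert to SI: r = 2.618 AU = 3.91653e+11 m.
For a circular orbit, gravity supplies the centripetal force, so v = √(GM / r).
v = √(5.997e+15 / 3.91653e+11) m/s ≈ 123.7 m/s = 0.0261 AU/year.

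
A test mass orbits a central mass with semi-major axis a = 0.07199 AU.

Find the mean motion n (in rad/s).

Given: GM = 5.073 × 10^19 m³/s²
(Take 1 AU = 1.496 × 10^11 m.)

Convert to SI: a = 0.07199 AU = 1.07697e+10 m.
n = √(GM / a³).
n = √(5.073e+19 / (1.07697e+10)³) rad/s ≈ 6.373e-06 rad/s.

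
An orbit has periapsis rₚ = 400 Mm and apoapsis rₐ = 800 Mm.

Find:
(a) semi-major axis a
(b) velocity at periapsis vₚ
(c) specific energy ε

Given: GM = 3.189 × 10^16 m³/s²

Convert to SI: rₚ = 400 Mm = 4e+08 m; rₐ = 800 Mm = 8e+08 m.
(a) a = (rₚ + rₐ)/2 = (4e+08 + 8e+08)/2 ≈ 6e+08 m
(b) With a = (rₚ + rₐ)/2 = 6e+08 m, vₚ = √(GM (2/rₚ − 1/a)) = √(3.189e+16 · (2/4e+08 − 1/6e+08)) m/s ≈ 1.031e+04 m/s
(c) With a = (rₚ + rₐ)/2 = 6e+08 m, ε = −GM/(2a) = −3.189e+16/(2 · 6e+08) J/kg ≈ -2.658e+07 J/kg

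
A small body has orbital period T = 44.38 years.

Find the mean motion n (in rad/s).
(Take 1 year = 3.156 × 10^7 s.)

Convert to SI: T = 44.38 years = 1.40063e+09 s.
n = 2π / T.
n = 2π / 1.40063e+09 s ≈ 4.486e-09 rad/s.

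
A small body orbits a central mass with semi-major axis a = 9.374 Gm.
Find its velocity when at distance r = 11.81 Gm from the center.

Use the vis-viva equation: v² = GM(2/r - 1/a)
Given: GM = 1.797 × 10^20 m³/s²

Convert to SI: a = 9.374 Gm = 9.374e+09 m; r = 11.81 Gm = 1.181e+10 m.
Vis-viva: v = √(GM · (2/r − 1/a)).
2/r − 1/a = 2/1.181e+10 − 1/9.374e+09 = 6.267e-11 m⁻¹.
v = √(1.797e+20 · 6.267e-11) m/s ≈ 1.061e+05 m/s = 106.1 km/s.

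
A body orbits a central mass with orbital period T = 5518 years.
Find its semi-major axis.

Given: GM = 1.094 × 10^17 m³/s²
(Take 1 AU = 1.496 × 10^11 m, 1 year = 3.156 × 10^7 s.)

Convert to SI: T = 5518 years = 1.74148e+11 s.
Invert Kepler's third law: a = (GM · T² / (4π²))^(1/3).
Substituting T = 1.74148e+11 s and GM = 1.094e+17 m³/s²:
a = (1.094e+17 · (1.74148e+11)² / (4π²))^(1/3) m
a ≈ 4.38e+12 m = 29.28 AU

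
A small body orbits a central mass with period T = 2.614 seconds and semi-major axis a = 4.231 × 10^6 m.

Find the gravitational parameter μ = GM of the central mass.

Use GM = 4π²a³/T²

GM = 4π² · a³ / T².
GM = 4π² · (4.231e+06)³ / (2.614)² m³/s² ≈ 4.376e+20 m³/s² = 4.376 × 10^20 m³/s².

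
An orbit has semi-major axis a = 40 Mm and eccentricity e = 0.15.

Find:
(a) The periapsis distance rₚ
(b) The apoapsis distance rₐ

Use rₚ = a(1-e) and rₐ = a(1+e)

Convert to SI: a = 40 Mm = 4e+07 m.
(a) rₚ = a(1 − e) = 4e+07 · (1 − 0.15) = 4e+07 · 0.85 ≈ 3.4e+07 m = 34 Mm.
(b) rₐ = a(1 + e) = 4e+07 · (1 + 0.15) = 4e+07 · 1.15 ≈ 4.6e+07 m = 46 Mm.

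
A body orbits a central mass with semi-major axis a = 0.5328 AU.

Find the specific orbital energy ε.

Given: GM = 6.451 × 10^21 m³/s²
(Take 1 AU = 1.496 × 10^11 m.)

Convert to SI: a = 0.5328 AU = 7.97069e+10 m.
ε = −GM / (2a).
ε = −6.451e+21 / (2 · 7.97069e+10) J/kg ≈ -4.047e+10 J/kg = -40.47 GJ/kg.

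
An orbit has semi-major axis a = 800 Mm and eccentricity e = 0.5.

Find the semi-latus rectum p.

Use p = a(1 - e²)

Convert to SI: a = 800 Mm = 8e+08 m.
p = a (1 − e²).
p = 8e+08 · (1 − (0.5)²) = 8e+08 · 0.75 ≈ 6e+08 m = 600 Mm.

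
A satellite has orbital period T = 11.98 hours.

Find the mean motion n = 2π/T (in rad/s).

Convert to SI: T = 11.98 hours = 43128 s.
n = 2π / T.
n = 2π / 43128 s ≈ 0.0001457 rad/s.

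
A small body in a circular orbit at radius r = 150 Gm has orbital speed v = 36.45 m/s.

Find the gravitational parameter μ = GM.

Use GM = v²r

Convert to SI: r = 150 Gm = 1.5e+11 m.
For a circular orbit v² = GM/r, so GM = v² · r.
GM = (36.45)² · 1.5e+11 m³/s² ≈ 1.993e+14 m³/s² = 1.993 × 10^14 m³/s².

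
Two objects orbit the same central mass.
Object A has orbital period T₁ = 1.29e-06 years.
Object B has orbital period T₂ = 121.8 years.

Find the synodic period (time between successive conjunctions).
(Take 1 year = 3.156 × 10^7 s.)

Convert to SI: T₁ = 1.29e-06 years = 40.7124 s; T₂ = 121.8 years = 3.84401e+09 s.
T_syn = |T₁ · T₂ / (T₁ − T₂)|.
T_syn = |40.7124 · 3.84401e+09 / (40.7124 − 3.84401e+09)| s ≈ 40.71 s = 1.29e-06 years.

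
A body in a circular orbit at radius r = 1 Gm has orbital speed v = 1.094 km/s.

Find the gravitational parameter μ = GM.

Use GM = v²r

Convert to SI: r = 1 Gm = 1e+09 m; v = 1.094 km/s = 1094 m/s.
For a circular orbit v² = GM/r, so GM = v² · r.
GM = (1094)² · 1e+09 m³/s² ≈ 1.197e+15 m³/s² = 1.197 × 10^15 m³/s².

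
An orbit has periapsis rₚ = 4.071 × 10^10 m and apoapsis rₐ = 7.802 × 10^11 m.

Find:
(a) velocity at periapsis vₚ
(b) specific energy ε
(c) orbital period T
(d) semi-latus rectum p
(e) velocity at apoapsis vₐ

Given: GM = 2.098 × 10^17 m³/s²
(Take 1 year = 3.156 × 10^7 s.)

(a) With a = (rₚ + rₐ)/2 = 4.10455e+11 m, vₚ = √(GM (2/rₚ − 1/a)) = √(2.098e+17 · (2/4.071e+10 − 1/4.10455e+11)) m/s ≈ 3130 m/s
(b) With a = (rₚ + rₐ)/2 = 4.10455e+11 m, ε = −GM/(2a) = −2.098e+17/(2 · 4.10455e+11) J/kg ≈ -2.556e+05 J/kg
(c) With a = (rₚ + rₐ)/2 = 4.10455e+11 m, T = 2π √(a³/GM) = 2π √((4.10455e+11)³/2.098e+17) s ≈ 3.607e+09 s
(d) From a = (rₚ + rₐ)/2 = 4.10455e+11 m and e = (rₐ − rₚ)/(rₐ + rₚ) = 0.900817, p = a(1 − e²) = 4.10455e+11 · (1 − (0.900817)²) ≈ 7.738e+10 m
(e) With a = (rₚ + rₐ)/2 = 4.10455e+11 m, vₐ = √(GM (2/rₐ − 1/a)) = √(2.098e+17 · (2/7.802e+11 − 1/4.10455e+11)) m/s ≈ 163.3 m/s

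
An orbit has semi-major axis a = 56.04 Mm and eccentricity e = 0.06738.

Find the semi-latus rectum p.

Convert to SI: a = 56.04 Mm = 5.604e+07 m.
p = a (1 − e²).
p = 5.604e+07 · (1 − (0.06738)²) = 5.604e+07 · 0.99546 ≈ 5.579e+07 m = 55.79 Mm.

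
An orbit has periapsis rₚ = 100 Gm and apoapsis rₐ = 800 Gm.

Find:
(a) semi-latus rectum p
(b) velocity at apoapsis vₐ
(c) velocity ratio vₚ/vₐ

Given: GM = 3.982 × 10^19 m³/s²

Convert to SI: rₚ = 100 Gm = 1e+11 m; rₐ = 800 Gm = 8e+11 m.
(a) From a = (rₚ + rₐ)/2 = 4.5e+11 m and e = (rₐ − rₚ)/(rₐ + rₚ) = 0.777778, p = a(1 − e²) = 4.5e+11 · (1 − (0.777778)²) ≈ 1.778e+11 m
(b) With a = (rₚ + rₐ)/2 = 4.5e+11 m, vₐ = √(GM (2/rₐ − 1/a)) = √(3.982e+19 · (2/8e+11 − 1/4.5e+11)) m/s ≈ 3326 m/s
(c) Conservation of angular momentum (rₚvₚ = rₐvₐ) gives vₚ/vₐ = rₐ/rₚ = 8e+11/1e+11 ≈ 8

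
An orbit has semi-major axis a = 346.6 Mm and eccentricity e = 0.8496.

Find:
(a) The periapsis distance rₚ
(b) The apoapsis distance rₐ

Convert to SI: a = 346.6 Mm = 3.466e+08 m.
(a) rₚ = a(1 − e) = 3.466e+08 · (1 − 0.8496) = 3.466e+08 · 0.1504 ≈ 5.213e+07 m = 52.13 Mm.
(b) rₐ = a(1 + e) = 3.466e+08 · (1 + 0.8496) = 3.466e+08 · 1.8496 ≈ 6.411e+08 m = 641.1 Mm.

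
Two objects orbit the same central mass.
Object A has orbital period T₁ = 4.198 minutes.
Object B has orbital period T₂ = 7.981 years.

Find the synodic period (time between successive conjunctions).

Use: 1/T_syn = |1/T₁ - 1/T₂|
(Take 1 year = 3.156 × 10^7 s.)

Convert to SI: T₁ = 4.198 minutes = 251.88 s; T₂ = 7.981 years = 2.5188e+08 s.
T_syn = |T₁ · T₂ / (T₁ − T₂)|.
T_syn = |251.88 · 2.5188e+08 / (251.88 − 2.5188e+08)| s ≈ 251.9 s = 4.198 minutes.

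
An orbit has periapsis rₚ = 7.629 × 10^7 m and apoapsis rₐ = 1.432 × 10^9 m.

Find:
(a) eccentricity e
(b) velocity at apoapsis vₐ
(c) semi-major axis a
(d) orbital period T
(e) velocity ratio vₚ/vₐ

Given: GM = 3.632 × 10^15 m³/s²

(a) e = (rₐ − rₚ)/(rₐ + rₚ) = (1.432e+09 − 7.629e+07)/(1.432e+09 + 7.629e+07) ≈ 0.8988
(b) With a = (rₚ + rₐ)/2 = 7.54145e+08 m, vₐ = √(GM (2/rₐ − 1/a)) = √(3.632e+15 · (2/1.432e+09 − 1/7.54145e+08)) m/s ≈ 506.5 m/s
(c) a = (rₚ + rₐ)/2 = (7.629e+07 + 1.432e+09)/2 ≈ 7.541e+08 m
(d) With a = (rₚ + rₐ)/2 = 7.54145e+08 m, T = 2π √(a³/GM) = 2π √((7.54145e+08)³/3.632e+15) s ≈ 2.159e+06 s
(e) Conservation of angular momentum (rₚvₚ = rₐvₐ) gives vₚ/vₐ = rₐ/rₚ = 1.432e+09/7.629e+07 ≈ 18.77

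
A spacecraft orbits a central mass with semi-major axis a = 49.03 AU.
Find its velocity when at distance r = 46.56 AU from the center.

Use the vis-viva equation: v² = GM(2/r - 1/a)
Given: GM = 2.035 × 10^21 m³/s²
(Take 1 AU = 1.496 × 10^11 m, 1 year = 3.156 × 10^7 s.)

Convert to SI: a = 49.03 AU = 7.33489e+12 m; r = 46.56 AU = 6.96538e+12 m.
Vis-viva: v = √(GM · (2/r − 1/a)).
2/r − 1/a = 2/6.96538e+12 − 1/7.33489e+12 = 1.508e-13 m⁻¹.
v = √(2.035e+21 · 1.508e-13) m/s ≈ 1.752e+04 m/s = 3.696 AU/year.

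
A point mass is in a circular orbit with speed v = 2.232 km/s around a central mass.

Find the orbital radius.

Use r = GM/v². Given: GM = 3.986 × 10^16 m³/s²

Convert to SI: v = 2.232 km/s = 2232 m/s.
For a circular orbit, v² = GM / r, so r = GM / v².
r = 3.986e+16 / (2232)² m ≈ 8.001e+09 m = 8.001 Gm.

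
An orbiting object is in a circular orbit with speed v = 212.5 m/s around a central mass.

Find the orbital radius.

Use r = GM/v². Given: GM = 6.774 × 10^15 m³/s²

For a circular orbit, v² = GM / r, so r = GM / v².
r = 6.774e+15 / (212.5)² m ≈ 1.5e+11 m = 150 Gm.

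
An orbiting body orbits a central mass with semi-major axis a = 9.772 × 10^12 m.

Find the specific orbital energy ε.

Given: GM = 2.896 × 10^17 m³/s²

ε = −GM / (2a).
ε = −2.896e+17 / (2 · 9.772e+12) J/kg ≈ -1.482e+04 J/kg = -14.82 kJ/kg.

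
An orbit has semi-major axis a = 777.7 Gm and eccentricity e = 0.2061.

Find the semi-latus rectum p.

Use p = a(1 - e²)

Convert to SI: a = 777.7 Gm = 7.777e+11 m.
p = a (1 − e²).
p = 7.777e+11 · (1 − (0.2061)²) = 7.777e+11 · 0.957523 ≈ 7.447e+11 m = 744.7 Gm.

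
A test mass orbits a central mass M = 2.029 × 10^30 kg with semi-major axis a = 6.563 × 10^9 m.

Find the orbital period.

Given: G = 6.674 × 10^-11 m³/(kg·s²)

GM = G · M = 6.674e-11 · 2.029e+30 = 1.35415e+20 m³/s².
Kepler's third law: T = 2π √(a³ / GM).
Substituting a = 6.563e+09 m and GM = 1.35415e+20 m³/s²:
T = 2π √((6.563e+09)³ / 1.35415e+20) s
T ≈ 2.871e+05 s = 3.323 days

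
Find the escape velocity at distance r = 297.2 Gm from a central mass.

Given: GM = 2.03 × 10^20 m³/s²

Convert to SI: r = 297.2 Gm = 2.972e+11 m.
Escape velocity comes from setting total energy to zero: ½v² − GM/r = 0 ⇒ v_esc = √(2GM / r).
v_esc = √(2 · 2.03e+20 / 2.972e+11) m/s ≈ 3.696e+04 m/s = 36.96 km/s.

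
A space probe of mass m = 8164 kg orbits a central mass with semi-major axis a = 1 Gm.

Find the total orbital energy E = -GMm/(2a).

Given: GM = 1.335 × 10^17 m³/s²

Convert to SI: a = 1 Gm = 1e+09 m.
E = −GMm / (2a).
E = −1.335e+17 · 8164 / (2 · 1e+09) J ≈ -5.449e+11 J = -544.9 GJ.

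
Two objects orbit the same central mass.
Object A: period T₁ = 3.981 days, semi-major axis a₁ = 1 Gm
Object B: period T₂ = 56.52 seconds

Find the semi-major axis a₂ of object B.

Convert to SI: T₁ = 3.981 days = 343958 s; a₁ = 1 Gm = 1e+09 m.
Kepler's third law: (T₁/T₂)² = (a₁/a₂)³ ⇒ a₂ = a₁ · (T₂/T₁)^(2/3).
T₂/T₁ = 56.52 / 343958 = 0.000164322.
a₂ = 1e+09 · (0.000164322)^(2/3) m ≈ 3e+06 m = 3 Mm.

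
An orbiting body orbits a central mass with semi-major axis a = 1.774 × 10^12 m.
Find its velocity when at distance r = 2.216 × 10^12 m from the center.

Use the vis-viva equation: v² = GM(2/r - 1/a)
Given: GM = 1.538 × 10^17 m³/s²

Vis-viva: v = √(GM · (2/r − 1/a)).
2/r − 1/a = 2/2.216e+12 − 1/1.774e+12 = 3.38829e-13 m⁻¹.
v = √(1.538e+17 · 3.38829e-13) m/s ≈ 228.3 m/s = 228.3 m/s.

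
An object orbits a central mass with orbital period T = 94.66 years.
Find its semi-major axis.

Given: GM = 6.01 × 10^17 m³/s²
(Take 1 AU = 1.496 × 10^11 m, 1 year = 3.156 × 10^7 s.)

Convert to SI: T = 94.66 years = 2.98747e+09 s.
Invert Kepler's third law: a = (GM · T² / (4π²))^(1/3).
Substituting T = 2.98747e+09 s and GM = 6.01e+17 m³/s²:
a = (6.01e+17 · (2.98747e+09)² / (4π²))^(1/3) m
a ≈ 5.141e+11 m = 3.436 AU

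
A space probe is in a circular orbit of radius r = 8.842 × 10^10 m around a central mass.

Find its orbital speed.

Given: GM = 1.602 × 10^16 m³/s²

For a circular orbit, gravity supplies the centripetal force, so v = √(GM / r).
v = √(1.602e+16 / 8.842e+10) m/s ≈ 425.7 m/s = 425.7 m/s.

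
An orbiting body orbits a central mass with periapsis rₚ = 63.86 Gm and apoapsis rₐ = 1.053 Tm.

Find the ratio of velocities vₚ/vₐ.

Convert to SI: rₚ = 63.86 Gm = 6.386e+10 m; rₐ = 1.053 Tm = 1.053e+12 m.
Conservation of angular momentum gives rₚvₚ = rₐvₐ, so vₚ/vₐ = rₐ/rₚ.
vₚ/vₐ = 1.053e+12 / 6.386e+10 ≈ 16.49.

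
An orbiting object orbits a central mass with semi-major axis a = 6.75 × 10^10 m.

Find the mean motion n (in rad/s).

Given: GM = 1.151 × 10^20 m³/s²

n = √(GM / a³).
n = √(1.151e+20 / (6.75e+10)³) rad/s ≈ 6.118e-07 rad/s.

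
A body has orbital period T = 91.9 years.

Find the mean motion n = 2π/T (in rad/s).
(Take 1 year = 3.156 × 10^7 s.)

Convert to SI: T = 91.9 years = 2.90036e+09 s.
n = 2π / T.
n = 2π / 2.90036e+09 s ≈ 2.166e-09 rad/s.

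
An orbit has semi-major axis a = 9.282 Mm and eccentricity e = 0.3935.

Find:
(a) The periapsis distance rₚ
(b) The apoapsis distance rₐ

Convert to SI: a = 9.282 Mm = 9.282e+06 m.
(a) rₚ = a(1 − e) = 9.282e+06 · (1 − 0.3935) = 9.282e+06 · 0.6065 ≈ 5.63e+06 m = 5.63 Mm.
(b) rₐ = a(1 + e) = 9.282e+06 · (1 + 0.3935) = 9.282e+06 · 1.3935 ≈ 1.293e+07 m = 12.93 Mm.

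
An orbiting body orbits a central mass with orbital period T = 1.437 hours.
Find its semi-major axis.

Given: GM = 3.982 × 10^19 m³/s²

Convert to SI: T = 1.437 hours = 5173.2 s.
Invert Kepler's third law: a = (GM · T² / (4π²))^(1/3).
Substituting T = 5173.2 s and GM = 3.982e+19 m³/s²:
a = (3.982e+19 · (5173.2)² / (4π²))^(1/3) m
a ≈ 3e+08 m = 300 Mm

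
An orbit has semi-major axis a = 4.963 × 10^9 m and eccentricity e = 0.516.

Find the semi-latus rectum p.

p = a (1 − e²).
p = 4.963e+09 · (1 − (0.516)²) = 4.963e+09 · 0.733744 ≈ 3.642e+09 m = 3.642 × 10^9 m.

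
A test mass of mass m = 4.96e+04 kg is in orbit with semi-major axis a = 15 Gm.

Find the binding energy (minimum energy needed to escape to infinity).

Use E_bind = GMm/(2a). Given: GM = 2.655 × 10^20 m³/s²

Convert to SI: a = 15 Gm = 1.5e+10 m.
Total orbital energy is E = −GMm/(2a); binding energy is E_bind = −E = GMm/(2a).
E_bind = 2.655e+20 · 4.96e+04 / (2 · 1.5e+10) J ≈ 4.39e+14 J = 439 TJ.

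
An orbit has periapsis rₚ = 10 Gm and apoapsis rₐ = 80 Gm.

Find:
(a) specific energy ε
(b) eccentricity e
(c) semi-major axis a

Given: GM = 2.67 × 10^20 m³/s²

Convert to SI: rₚ = 10 Gm = 1e+10 m; rₐ = 80 Gm = 8e+10 m.
(a) With a = (rₚ + rₐ)/2 = 4.5e+10 m, ε = −GM/(2a) = −2.67e+20/(2 · 4.5e+10) J/kg ≈ -2.967e+09 J/kg
(b) e = (rₐ − rₚ)/(rₐ + rₚ) = (8e+10 − 1e+10)/(8e+10 + 1e+10) ≈ 0.7778
(c) a = (rₚ + rₐ)/2 = (1e+10 + 8e+10)/2 ≈ 4.5e+10 m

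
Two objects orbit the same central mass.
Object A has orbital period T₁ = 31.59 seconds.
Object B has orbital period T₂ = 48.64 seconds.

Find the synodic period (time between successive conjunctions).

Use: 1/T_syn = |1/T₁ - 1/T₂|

T_syn = |T₁ · T₂ / (T₁ − T₂)|.
T_syn = |31.59 · 48.64 / (31.59 − 48.64)| s ≈ 90.12 s = 1.502 minutes.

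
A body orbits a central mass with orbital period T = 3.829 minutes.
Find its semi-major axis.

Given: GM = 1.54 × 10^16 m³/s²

Convert to SI: T = 3.829 minutes = 229.74 s.
Invert Kepler's third law: a = (GM · T² / (4π²))^(1/3).
Substituting T = 229.74 s and GM = 1.54e+16 m³/s²:
a = (1.54e+16 · (229.74)² / (4π²))^(1/3) m
a ≈ 2.741e+06 m = 2.741 × 10^6 m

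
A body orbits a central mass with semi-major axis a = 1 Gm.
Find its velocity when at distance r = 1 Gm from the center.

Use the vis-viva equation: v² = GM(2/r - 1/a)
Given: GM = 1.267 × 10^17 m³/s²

Convert to SI: a = 1 Gm = 1e+09 m; r = 1 Gm = 1e+09 m.
Vis-viva: v = √(GM · (2/r − 1/a)).
2/r − 1/a = 2/1e+09 − 1/1e+09 = 1e-09 m⁻¹.
v = √(1.267e+17 · 1e-09) m/s ≈ 1.126e+04 m/s = 11.26 km/s.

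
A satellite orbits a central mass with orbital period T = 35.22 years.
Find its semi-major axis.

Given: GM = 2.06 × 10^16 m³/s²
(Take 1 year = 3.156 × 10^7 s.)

Convert to SI: T = 35.22 years = 1.11154e+09 s.
Invert Kepler's third law: a = (GM · T² / (4π²))^(1/3).
Substituting T = 1.11154e+09 s and GM = 2.06e+16 m³/s²:
a = (2.06e+16 · (1.11154e+09)² / (4π²))^(1/3) m
a ≈ 8.639e+10 m = 86.39 Gm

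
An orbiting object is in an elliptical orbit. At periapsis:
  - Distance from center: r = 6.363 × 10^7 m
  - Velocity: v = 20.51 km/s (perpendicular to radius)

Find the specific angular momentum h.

Convert to SI: v = 20.51 km/s = 20510 m/s.
With v perpendicular to r, h = r · v.
h = 6.363e+07 · 20510 m²/s ≈ 1.305e+12 m²/s.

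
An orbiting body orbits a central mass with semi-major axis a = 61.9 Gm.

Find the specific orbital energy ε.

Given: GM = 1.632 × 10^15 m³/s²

Convert to SI: a = 61.9 Gm = 6.19e+10 m.
ε = −GM / (2a).
ε = −1.632e+15 / (2 · 6.19e+10) J/kg ≈ -1.318e+04 J/kg = -13.18 kJ/kg.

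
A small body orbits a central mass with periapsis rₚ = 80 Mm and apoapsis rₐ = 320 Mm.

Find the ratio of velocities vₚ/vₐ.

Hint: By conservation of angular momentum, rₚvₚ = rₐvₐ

Convert to SI: rₚ = 80 Mm = 8e+07 m; rₐ = 320 Mm = 3.2e+08 m.
Conservation of angular momentum gives rₚvₚ = rₐvₐ, so vₚ/vₐ = rₐ/rₚ.
vₚ/vₐ = 3.2e+08 / 8e+07 ≈ 4.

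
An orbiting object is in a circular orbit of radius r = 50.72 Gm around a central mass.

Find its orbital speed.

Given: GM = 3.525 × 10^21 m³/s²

Convert to SI: r = 50.72 Gm = 5.072e+10 m.
For a circular orbit, gravity supplies the centripetal force, so v = √(GM / r).
v = √(3.525e+21 / 5.072e+10) m/s ≈ 2.636e+05 m/s = 263.6 km/s.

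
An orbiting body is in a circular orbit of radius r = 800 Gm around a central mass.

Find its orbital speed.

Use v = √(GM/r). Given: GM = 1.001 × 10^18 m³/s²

Convert to SI: r = 800 Gm = 8e+11 m.
For a circular orbit, gravity supplies the centripetal force, so v = √(GM / r).
v = √(1.001e+18 / 8e+11) m/s ≈ 1119 m/s = 1.119 km/s.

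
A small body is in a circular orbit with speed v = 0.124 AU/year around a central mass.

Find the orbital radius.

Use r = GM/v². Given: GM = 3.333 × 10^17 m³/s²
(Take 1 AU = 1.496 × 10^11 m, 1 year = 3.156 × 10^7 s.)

Convert to SI: v = 0.124 AU/year = 587.782 m/s.
For a circular orbit, v² = GM / r, so r = GM / v².
r = 3.333e+17 / (587.782)² m ≈ 9.647e+11 m = 6.449 AU.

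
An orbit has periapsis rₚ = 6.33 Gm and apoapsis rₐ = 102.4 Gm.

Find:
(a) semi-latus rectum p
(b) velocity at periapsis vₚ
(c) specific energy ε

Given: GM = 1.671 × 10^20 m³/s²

Convert to SI: rₚ = 6.33 Gm = 6.33e+09 m; rₐ = 102.4 Gm = 1.024e+11 m.
(a) From a = (rₚ + rₐ)/2 = 5.4365e+10 m and e = (rₐ − rₚ)/(rₐ + rₚ) = 0.883565, p = a(1 − e²) = 5.4365e+10 · (1 − (0.883565)²) ≈ 1.192e+10 m
(b) With a = (rₚ + rₐ)/2 = 5.4365e+10 m, vₚ = √(GM (2/rₚ − 1/a)) = √(1.671e+20 · (2/6.33e+09 − 1/5.4365e+10)) m/s ≈ 2.23e+05 m/s
(c) With a = (rₚ + rₐ)/2 = 5.4365e+10 m, ε = −GM/(2a) = −1.671e+20/(2 · 5.4365e+10) J/kg ≈ -1.537e+09 J/kg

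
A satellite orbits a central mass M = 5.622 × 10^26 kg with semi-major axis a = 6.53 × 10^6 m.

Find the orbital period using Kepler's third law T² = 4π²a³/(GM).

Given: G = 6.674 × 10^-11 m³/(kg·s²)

GM = G · M = 6.674e-11 · 5.622e+26 = 3.75212e+16 m³/s².
Kepler's third law: T = 2π √(a³ / GM).
Substituting a = 6.53e+06 m and GM = 3.75212e+16 m³/s²:
T = 2π √((6.53e+06)³ / 3.75212e+16) s
T ≈ 541.3 s = 9.021 minutes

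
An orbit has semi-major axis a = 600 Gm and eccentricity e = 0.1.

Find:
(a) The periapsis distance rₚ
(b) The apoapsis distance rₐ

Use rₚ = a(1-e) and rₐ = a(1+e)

Convert to SI: a = 600 Gm = 6e+11 m.
(a) rₚ = a(1 − e) = 6e+11 · (1 − 0.1) = 6e+11 · 0.9 ≈ 5.4e+11 m = 540 Gm.
(b) rₐ = a(1 + e) = 6e+11 · (1 + 0.1) = 6e+11 · 1.1 ≈ 6.6e+11 m = 660 Gm.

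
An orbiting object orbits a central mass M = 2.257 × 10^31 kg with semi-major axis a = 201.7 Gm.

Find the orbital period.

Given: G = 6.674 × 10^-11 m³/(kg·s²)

Convert to SI: a = 201.7 Gm = 2.017e+11 m.
GM = G · M = 6.674e-11 · 2.257e+31 = 1.50632e+21 m³/s².
Kepler's third law: T = 2π √(a³ / GM).
Substituting a = 2.017e+11 m and GM = 1.50632e+21 m³/s²:
T = 2π √((2.017e+11)³ / 1.50632e+21) s
T ≈ 1.466e+07 s = 169.7 days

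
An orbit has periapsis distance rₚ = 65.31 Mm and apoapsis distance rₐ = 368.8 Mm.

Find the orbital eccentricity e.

Convert to SI: rₚ = 65.31 Mm = 6.531e+07 m; rₐ = 368.8 Mm = 3.688e+08 m.
e = (rₐ − rₚ) / (rₐ + rₚ).
e = (3.688e+08 − 6.531e+07) / (3.688e+08 + 6.531e+07) = 3.0349e+08 / 4.3411e+08 ≈ 0.6991.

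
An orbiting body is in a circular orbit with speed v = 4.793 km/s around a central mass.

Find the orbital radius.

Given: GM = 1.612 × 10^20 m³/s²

Convert to SI: v = 4.793 km/s = 4793 m/s.
For a circular orbit, v² = GM / r, so r = GM / v².
r = 1.612e+20 / (4793)² m ≈ 7.017e+12 m = 7.017 × 10^12 m.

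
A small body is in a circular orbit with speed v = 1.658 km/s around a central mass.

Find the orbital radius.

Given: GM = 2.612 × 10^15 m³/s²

Convert to SI: v = 1.658 km/s = 1658 m/s.
For a circular orbit, v² = GM / r, so r = GM / v².
r = 2.612e+15 / (1658)² m ≈ 9.502e+08 m = 950.2 Mm.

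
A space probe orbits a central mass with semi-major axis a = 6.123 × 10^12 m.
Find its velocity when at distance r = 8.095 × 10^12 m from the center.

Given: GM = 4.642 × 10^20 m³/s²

Vis-viva: v = √(GM · (2/r − 1/a)).
2/r − 1/a = 2/8.095e+12 − 1/6.123e+12 = 8.37475e-14 m⁻¹.
v = √(4.642e+20 · 8.37475e-14) m/s ≈ 6235 m/s = 6.235 km/s.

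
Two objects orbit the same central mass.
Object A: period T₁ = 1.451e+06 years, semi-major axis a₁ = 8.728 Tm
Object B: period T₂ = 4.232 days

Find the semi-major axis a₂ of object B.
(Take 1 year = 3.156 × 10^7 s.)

Convert to SI: T₁ = 1.451e+06 years = 4.57936e+13 s; a₁ = 8.728 Tm = 8.728e+12 m; T₂ = 4.232 days = 365645 s.
Kepler's third law: (T₁/T₂)² = (a₁/a₂)³ ⇒ a₂ = a₁ · (T₂/T₁)^(2/3).
T₂/T₁ = 365645 / 4.57936e+13 = 7.98463e-09.
a₂ = 8.728e+12 · (7.98463e-09)^(2/3) m ≈ 3.487e+07 m = 34.87 Mm.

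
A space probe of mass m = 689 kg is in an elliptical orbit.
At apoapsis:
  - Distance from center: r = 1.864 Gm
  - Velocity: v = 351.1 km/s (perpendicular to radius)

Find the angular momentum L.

Convert to SI: r = 1.864 Gm = 1.864e+09 m; v = 351.1 km/s = 351100 m/s.
Since v is perpendicular to r, L = m · v · r.
L = 689 · 351100 · 1.864e+09 kg·m²/s ≈ 4.509e+17 kg·m²/s.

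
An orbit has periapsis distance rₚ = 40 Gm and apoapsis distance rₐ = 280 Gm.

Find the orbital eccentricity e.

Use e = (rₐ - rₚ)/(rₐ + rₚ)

Convert to SI: rₚ = 40 Gm = 4e+10 m; rₐ = 280 Gm = 2.8e+11 m.
e = (rₐ − rₚ) / (rₐ + rₚ).
e = (2.8e+11 − 4e+10) / (2.8e+11 + 4e+10) = 2.4e+11 / 3.2e+11 ≈ 0.75.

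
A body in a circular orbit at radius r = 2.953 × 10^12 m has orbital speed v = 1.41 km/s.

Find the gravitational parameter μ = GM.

Convert to SI: v = 1.41 km/s = 1410 m/s.
For a circular orbit v² = GM/r, so GM = v² · r.
GM = (1410)² · 2.953e+12 m³/s² ≈ 5.871e+18 m³/s² = 5.871 × 10^18 m³/s².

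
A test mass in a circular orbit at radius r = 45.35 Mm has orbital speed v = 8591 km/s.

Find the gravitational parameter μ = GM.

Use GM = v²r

Convert to SI: r = 45.35 Mm = 4.535e+07 m; v = 8591 km/s = 8.591e+06 m/s.
For a circular orbit v² = GM/r, so GM = v² · r.
GM = (8.591e+06)² · 4.535e+07 m³/s² ≈ 3.347e+21 m³/s² = 3.347 × 10^21 m³/s².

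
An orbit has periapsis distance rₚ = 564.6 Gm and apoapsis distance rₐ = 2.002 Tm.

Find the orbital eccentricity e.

Convert to SI: rₚ = 564.6 Gm = 5.646e+11 m; rₐ = 2.002 Tm = 2.002e+12 m.
e = (rₐ − rₚ) / (rₐ + rₚ).
e = (2.002e+12 − 5.646e+11) / (2.002e+12 + 5.646e+11) = 1.4374e+12 / 2.5666e+12 ≈ 0.56.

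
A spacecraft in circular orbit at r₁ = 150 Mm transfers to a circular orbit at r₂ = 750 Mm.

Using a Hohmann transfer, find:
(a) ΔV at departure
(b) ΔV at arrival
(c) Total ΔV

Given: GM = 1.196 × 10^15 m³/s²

Convert to SI: r₁ = 150 Mm = 1.5e+08 m; r₂ = 750 Mm = 7.5e+08 m.
Transfer semi-major axis: a_t = (r₁ + r₂)/2 = (1.5e+08 + 7.5e+08)/2 = 4.5e+08 m.
Circular speeds: v₁ = √(GM/r₁) = 2823.71 m/s, v₂ = √(GM/r₂) = 1262.8 m/s.
Transfer speeds (vis-viva v² = GM(2/r − 1/a_t)): v₁ᵗ = 3645.39 m/s, v₂ᵗ = 729.079 m/s.
(a) ΔV₁ = |v₁ᵗ − v₁| ≈ 821.7 m/s = 821.7 m/s.
(b) ΔV₂ = |v₂ − v₂ᵗ| ≈ 533.7 m/s = 533.7 m/s.
(c) ΔV_total = ΔV₁ + ΔV₂ ≈ 1355 m/s = 1.355 km/s.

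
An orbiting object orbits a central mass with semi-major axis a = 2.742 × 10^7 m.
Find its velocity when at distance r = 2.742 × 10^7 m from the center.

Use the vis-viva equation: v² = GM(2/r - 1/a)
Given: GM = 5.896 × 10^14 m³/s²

Vis-viva: v = √(GM · (2/r − 1/a)).
2/r − 1/a = 2/2.742e+07 − 1/2.742e+07 = 3.64697e-08 m⁻¹.
v = √(5.896e+14 · 3.64697e-08) m/s ≈ 4637 m/s = 4.637 km/s.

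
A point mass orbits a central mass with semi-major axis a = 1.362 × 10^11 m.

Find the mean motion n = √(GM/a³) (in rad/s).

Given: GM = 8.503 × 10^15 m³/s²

n = √(GM / a³).
n = √(8.503e+15 / (1.362e+11)³) rad/s ≈ 1.835e-09 rad/s.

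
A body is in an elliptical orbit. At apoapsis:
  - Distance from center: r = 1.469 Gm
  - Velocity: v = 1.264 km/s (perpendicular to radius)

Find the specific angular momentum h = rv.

Convert to SI: r = 1.469 Gm = 1.469e+09 m; v = 1.264 km/s = 1264 m/s.
With v perpendicular to r, h = r · v.
h = 1.469e+09 · 1264 m²/s ≈ 1.857e+12 m²/s.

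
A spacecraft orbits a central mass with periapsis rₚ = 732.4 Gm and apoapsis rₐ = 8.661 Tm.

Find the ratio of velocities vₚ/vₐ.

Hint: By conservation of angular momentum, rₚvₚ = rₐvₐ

Convert to SI: rₚ = 732.4 Gm = 7.324e+11 m; rₐ = 8.661 Tm = 8.661e+12 m.
Conservation of angular momentum gives rₚvₚ = rₐvₐ, so vₚ/vₐ = rₐ/rₚ.
vₚ/vₐ = 8.661e+12 / 7.324e+11 ≈ 11.83.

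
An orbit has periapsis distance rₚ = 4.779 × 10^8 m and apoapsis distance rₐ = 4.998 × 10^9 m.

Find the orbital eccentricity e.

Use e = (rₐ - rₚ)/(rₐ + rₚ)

e = (rₐ − rₚ) / (rₐ + rₚ).
e = (4.998e+09 − 4.779e+08) / (4.998e+09 + 4.779e+08) = 4.5201e+09 / 5.4759e+09 ≈ 0.8255.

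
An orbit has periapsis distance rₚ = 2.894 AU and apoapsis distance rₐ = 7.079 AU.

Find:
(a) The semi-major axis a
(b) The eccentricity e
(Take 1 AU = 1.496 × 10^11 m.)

Convert to SI: rₚ = 2.894 AU = 4.32942e+11 m; rₐ = 7.079 AU = 1.05902e+12 m.
(a) a = (rₚ + rₐ) / 2 = (4.32942e+11 + 1.05902e+12) / 2 ≈ 7.46e+11 m = 4.987 AU.
(b) e = (rₐ − rₚ) / (rₐ + rₚ) = (1.05902e+12 − 4.32942e+11) / (1.05902e+12 + 4.32942e+11) ≈ 0.4196.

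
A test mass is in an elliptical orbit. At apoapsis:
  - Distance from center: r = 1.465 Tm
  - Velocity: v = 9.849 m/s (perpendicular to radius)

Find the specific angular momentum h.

Convert to SI: r = 1.465 Tm = 1.465e+12 m.
With v perpendicular to r, h = r · v.
h = 1.465e+12 · 9.849 m²/s ≈ 1.443e+13 m²/s.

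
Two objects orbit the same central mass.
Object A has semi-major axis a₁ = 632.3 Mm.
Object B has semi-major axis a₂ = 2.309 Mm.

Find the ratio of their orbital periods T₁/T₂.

Convert to SI: a₁ = 632.3 Mm = 6.323e+08 m; a₂ = 2.309 Mm = 2.309e+06 m.
From Kepler's third law, (T₁/T₂)² = (a₁/a₂)³, so T₁/T₂ = (a₁/a₂)^(3/2).
a₁/a₂ = 6.323e+08 / 2.309e+06 = 273.841.
T₁/T₂ = (273.841)^(3/2) ≈ 4532.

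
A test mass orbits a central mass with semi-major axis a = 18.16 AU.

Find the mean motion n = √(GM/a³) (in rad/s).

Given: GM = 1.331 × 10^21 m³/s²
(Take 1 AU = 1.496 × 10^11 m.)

Convert to SI: a = 18.16 AU = 2.71674e+12 m.
n = √(GM / a³).
n = √(1.331e+21 / (2.71674e+12)³) rad/s ≈ 8.147e-09 rad/s.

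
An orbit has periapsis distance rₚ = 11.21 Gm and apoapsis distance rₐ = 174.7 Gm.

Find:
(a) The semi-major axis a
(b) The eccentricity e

Convert to SI: rₚ = 11.21 Gm = 1.121e+10 m; rₐ = 174.7 Gm = 1.747e+11 m.
(a) a = (rₚ + rₐ) / 2 = (1.121e+10 + 1.747e+11) / 2 ≈ 9.296e+10 m = 92.95 Gm.
(b) e = (rₐ − rₚ) / (rₐ + rₚ) = (1.747e+11 − 1.121e+10) / (1.747e+11 + 1.121e+10) ≈ 0.8794.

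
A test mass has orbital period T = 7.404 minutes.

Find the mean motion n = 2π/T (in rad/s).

Convert to SI: T = 7.404 minutes = 444.24 s.
n = 2π / T.
n = 2π / 444.24 s ≈ 0.01414 rad/s.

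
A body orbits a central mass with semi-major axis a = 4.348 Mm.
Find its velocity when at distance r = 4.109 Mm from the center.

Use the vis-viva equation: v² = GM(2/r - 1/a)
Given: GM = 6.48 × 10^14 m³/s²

Convert to SI: a = 4.348 Mm = 4.348e+06 m; r = 4.109 Mm = 4.109e+06 m.
Vis-viva: v = √(GM · (2/r − 1/a)).
2/r − 1/a = 2/4.109e+06 − 1/4.348e+06 = 2.56746e-07 m⁻¹.
v = √(6.48e+14 · 2.56746e-07) m/s ≈ 1.29e+04 m/s = 12.9 km/s.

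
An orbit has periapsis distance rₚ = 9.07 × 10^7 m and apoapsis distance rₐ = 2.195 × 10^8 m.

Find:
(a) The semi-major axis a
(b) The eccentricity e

(a) a = (rₚ + rₐ) / 2 = (9.07e+07 + 2.195e+08) / 2 ≈ 1.551e+08 m = 1.551 × 10^8 m.
(b) e = (rₐ − rₚ) / (rₐ + rₚ) = (2.195e+08 − 9.07e+07) / (2.195e+08 + 9.07e+07) ≈ 0.4152.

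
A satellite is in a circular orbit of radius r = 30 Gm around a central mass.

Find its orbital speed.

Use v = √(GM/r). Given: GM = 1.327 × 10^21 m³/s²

Convert to SI: r = 30 Gm = 3e+10 m.
For a circular orbit, gravity supplies the centripetal force, so v = √(GM / r).
v = √(1.327e+21 / 3e+10) m/s ≈ 2.103e+05 m/s = 210.3 km/s.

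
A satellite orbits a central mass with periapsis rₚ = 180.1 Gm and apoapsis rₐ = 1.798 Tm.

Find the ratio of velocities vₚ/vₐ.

Convert to SI: rₚ = 180.1 Gm = 1.801e+11 m; rₐ = 1.798 Tm = 1.798e+12 m.
Conservation of angular momentum gives rₚvₚ = rₐvₐ, so vₚ/vₐ = rₐ/rₚ.
vₚ/vₐ = 1.798e+12 / 1.801e+11 ≈ 9.983.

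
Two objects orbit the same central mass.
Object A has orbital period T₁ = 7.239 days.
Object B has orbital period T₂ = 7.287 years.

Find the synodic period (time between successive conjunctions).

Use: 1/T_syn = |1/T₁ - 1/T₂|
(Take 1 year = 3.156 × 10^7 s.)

Convert to SI: T₁ = 7.239 days = 625450 s; T₂ = 7.287 years = 2.29978e+08 s.
T_syn = |T₁ · T₂ / (T₁ − T₂)|.
T_syn = |625450 · 2.29978e+08 / (625450 − 2.29978e+08)| s ≈ 6.272e+05 s = 7.259 days.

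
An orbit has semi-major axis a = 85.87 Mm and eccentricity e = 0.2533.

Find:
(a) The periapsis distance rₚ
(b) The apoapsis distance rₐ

Convert to SI: a = 85.87 Mm = 8.587e+07 m.
(a) rₚ = a(1 − e) = 8.587e+07 · (1 − 0.2533) = 8.587e+07 · 0.7467 ≈ 6.412e+07 m = 64.12 Mm.
(b) rₐ = a(1 + e) = 8.587e+07 · (1 + 0.2533) = 8.587e+07 · 1.2533 ≈ 1.076e+08 m = 107.6 Mm.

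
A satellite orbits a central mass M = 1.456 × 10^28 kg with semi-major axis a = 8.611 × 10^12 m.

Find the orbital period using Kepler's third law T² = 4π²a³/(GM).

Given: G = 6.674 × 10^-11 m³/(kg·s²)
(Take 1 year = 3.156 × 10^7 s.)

GM = G · M = 6.674e-11 · 1.456e+28 = 9.71734e+17 m³/s².
Kepler's third law: T = 2π √(a³ / GM).
Substituting a = 8.611e+12 m and GM = 9.71734e+17 m³/s²:
T = 2π √((8.611e+12)³ / 9.71734e+17) s
T ≈ 1.611e+11 s = 5103 years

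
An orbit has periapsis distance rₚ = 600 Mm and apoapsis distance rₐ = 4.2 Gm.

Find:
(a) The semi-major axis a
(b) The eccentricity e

Convert to SI: rₚ = 600 Mm = 6e+08 m; rₐ = 4.2 Gm = 4.2e+09 m.
(a) a = (rₚ + rₐ) / 2 = (6e+08 + 4.2e+09) / 2 ≈ 2.4e+09 m = 2.4 Gm.
(b) e = (rₐ − rₚ) / (rₐ + rₚ) = (4.2e+09 − 6e+08) / (4.2e+09 + 6e+08) ≈ 0.75.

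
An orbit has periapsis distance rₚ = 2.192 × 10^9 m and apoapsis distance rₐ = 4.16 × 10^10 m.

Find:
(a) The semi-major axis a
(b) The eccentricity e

(a) a = (rₚ + rₐ) / 2 = (2.192e+09 + 4.16e+10) / 2 ≈ 2.19e+10 m = 2.19 × 10^10 m.
(b) e = (rₐ − rₚ) / (rₐ + rₚ) = (4.16e+10 − 2.192e+09) / (4.16e+10 + 2.192e+09) ≈ 0.8999.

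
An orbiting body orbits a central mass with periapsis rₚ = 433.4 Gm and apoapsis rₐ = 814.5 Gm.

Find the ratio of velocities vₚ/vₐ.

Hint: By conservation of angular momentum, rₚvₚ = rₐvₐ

Convert to SI: rₚ = 433.4 Gm = 4.334e+11 m; rₐ = 814.5 Gm = 8.145e+11 m.
Conservation of angular momentum gives rₚvₚ = rₐvₐ, so vₚ/vₐ = rₐ/rₚ.
vₚ/vₐ = 8.145e+11 / 4.334e+11 ≈ 1.879.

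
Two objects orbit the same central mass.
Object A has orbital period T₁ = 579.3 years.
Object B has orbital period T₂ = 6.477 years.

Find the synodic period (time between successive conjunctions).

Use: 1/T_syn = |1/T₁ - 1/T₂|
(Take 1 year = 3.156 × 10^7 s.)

Convert to SI: T₁ = 579.3 years = 1.82827e+10 s; T₂ = 6.477 years = 2.04414e+08 s.
T_syn = |T₁ · T₂ / (T₁ − T₂)|.
T_syn = |1.82827e+10 · 2.04414e+08 / (1.82827e+10 − 2.04414e+08)| s ≈ 2.067e+08 s = 6.55 years.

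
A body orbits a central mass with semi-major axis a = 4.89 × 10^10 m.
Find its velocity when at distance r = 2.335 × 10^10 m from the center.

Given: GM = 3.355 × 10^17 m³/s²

Vis-viva: v = √(GM · (2/r − 1/a)).
2/r − 1/a = 2/2.335e+10 − 1/4.89e+10 = 6.52032e-11 m⁻¹.
v = √(3.355e+17 · 6.52032e-11) m/s ≈ 4677 m/s = 4.677 km/s.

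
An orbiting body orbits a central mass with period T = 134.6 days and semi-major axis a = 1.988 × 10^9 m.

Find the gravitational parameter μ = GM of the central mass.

Convert to SI: T = 134.6 days = 1.16294e+07 s.
GM = 4π² · a³ / T².
GM = 4π² · (1.988e+09)³ / (1.16294e+07)² m³/s² ≈ 2.293e+15 m³/s² = 2.293 × 10^15 m³/s².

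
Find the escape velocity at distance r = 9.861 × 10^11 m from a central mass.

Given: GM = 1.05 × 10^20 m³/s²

Escape velocity comes from setting total energy to zero: ½v² − GM/r = 0 ⇒ v_esc = √(2GM / r).
v_esc = √(2 · 1.05e+20 / 9.861e+11) m/s ≈ 1.459e+04 m/s = 14.59 km/s.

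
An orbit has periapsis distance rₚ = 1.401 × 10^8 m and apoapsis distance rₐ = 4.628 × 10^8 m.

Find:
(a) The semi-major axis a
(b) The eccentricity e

(a) a = (rₚ + rₐ) / 2 = (1.401e+08 + 4.628e+08) / 2 ≈ 3.014e+08 m = 3.014 × 10^8 m.
(b) e = (rₐ − rₚ) / (rₐ + rₚ) = (4.628e+08 − 1.401e+08) / (4.628e+08 + 1.401e+08) ≈ 0.5352.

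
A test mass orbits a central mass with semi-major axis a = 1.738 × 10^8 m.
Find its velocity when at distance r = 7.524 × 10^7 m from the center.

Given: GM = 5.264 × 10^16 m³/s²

Vis-viva: v = √(GM · (2/r − 1/a)).
2/r − 1/a = 2/7.524e+07 − 1/1.738e+08 = 2.08279e-08 m⁻¹.
v = √(5.264e+16 · 2.08279e-08) m/s ≈ 3.311e+04 m/s = 33.11 km/s.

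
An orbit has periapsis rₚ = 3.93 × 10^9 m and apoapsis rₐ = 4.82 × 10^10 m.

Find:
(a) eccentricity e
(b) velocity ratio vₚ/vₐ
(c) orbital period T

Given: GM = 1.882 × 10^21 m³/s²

(a) e = (rₐ − rₚ)/(rₐ + rₚ) = (4.82e+10 − 3.93e+09)/(4.82e+10 + 3.93e+09) ≈ 0.8492
(b) Conservation of angular momentum (rₚvₚ = rₐvₐ) gives vₚ/vₐ = rₐ/rₚ = 4.82e+10/3.93e+09 ≈ 12.26
(c) With a = (rₚ + rₐ)/2 = 2.6065e+10 m, T = 2π √(a³/GM) = 2π √((2.6065e+10)³/1.882e+21) s ≈ 6.095e+05 s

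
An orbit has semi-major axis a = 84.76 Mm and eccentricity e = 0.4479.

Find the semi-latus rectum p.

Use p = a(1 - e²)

Convert to SI: a = 84.76 Mm = 8.476e+07 m.
p = a (1 − e²).
p = 8.476e+07 · (1 − (0.4479)²) = 8.476e+07 · 0.799386 ≈ 6.776e+07 m = 67.76 Mm.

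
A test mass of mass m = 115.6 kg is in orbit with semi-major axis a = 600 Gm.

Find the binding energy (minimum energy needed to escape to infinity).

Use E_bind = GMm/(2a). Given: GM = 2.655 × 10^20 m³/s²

Convert to SI: a = 600 Gm = 6e+11 m.
Total orbital energy is E = −GMm/(2a); binding energy is E_bind = −E = GMm/(2a).
E_bind = 2.655e+20 · 115.6 / (2 · 6e+11) J ≈ 2.558e+10 J = 25.58 GJ.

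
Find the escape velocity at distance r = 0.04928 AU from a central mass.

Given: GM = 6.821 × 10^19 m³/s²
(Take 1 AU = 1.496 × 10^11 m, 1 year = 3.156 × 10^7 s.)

Convert to SI: r = 0.04928 AU = 7.37229e+09 m.
Escape velocity comes from setting total energy to zero: ½v² − GM/r = 0 ⇒ v_esc = √(2GM / r).
v_esc = √(2 · 6.821e+19 / 7.37229e+09) m/s ≈ 1.36e+05 m/s = 28.7 AU/year.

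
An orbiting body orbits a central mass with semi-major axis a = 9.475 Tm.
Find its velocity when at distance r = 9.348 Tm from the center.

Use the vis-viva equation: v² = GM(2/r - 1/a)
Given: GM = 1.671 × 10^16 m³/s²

Convert to SI: a = 9.475 Tm = 9.475e+12 m; r = 9.348 Tm = 9.348e+12 m.
Vis-viva: v = √(GM · (2/r − 1/a)).
2/r − 1/a = 2/9.348e+12 − 1/9.475e+12 = 1.08409e-13 m⁻¹.
v = √(1.671e+16 · 1.08409e-13) m/s ≈ 42.56 m/s = 42.56 m/s.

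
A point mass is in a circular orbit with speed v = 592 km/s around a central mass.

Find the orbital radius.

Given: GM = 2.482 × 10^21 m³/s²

Convert to SI: v = 592 km/s = 592000 m/s.
For a circular orbit, v² = GM / r, so r = GM / v².
r = 2.482e+21 / (592000)² m ≈ 7.082e+09 m = 7.082 Gm.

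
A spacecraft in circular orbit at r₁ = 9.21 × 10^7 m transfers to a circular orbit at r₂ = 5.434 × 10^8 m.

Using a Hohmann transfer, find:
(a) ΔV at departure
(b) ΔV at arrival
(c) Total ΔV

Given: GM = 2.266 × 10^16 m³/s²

Transfer semi-major axis: a_t = (r₁ + r₂)/2 = (9.21e+07 + 5.434e+08)/2 = 3.1775e+08 m.
Circular speeds: v₁ = √(GM/r₁) = 15685.6 m/s, v₂ = √(GM/r₂) = 6457.59 m/s.
Transfer speeds (vis-viva v² = GM(2/r − 1/a_t)): v₁ᵗ = 20512.4 m/s, v₂ᵗ = 3476.62 m/s.
(a) ΔV₁ = |v₁ᵗ − v₁| ≈ 4827 m/s = 4.827 km/s.
(b) ΔV₂ = |v₂ − v₂ᵗ| ≈ 2981 m/s = 2.981 km/s.
(c) ΔV_total = ΔV₁ + ΔV₂ ≈ 7808 m/s = 7.808 km/s.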